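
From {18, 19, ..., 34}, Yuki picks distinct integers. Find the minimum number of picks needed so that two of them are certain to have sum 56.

12

Two chosen integers sum to 56 exactly when both halves of some pair {x, 56−x} with 22 ≤ x ≤ 56−x ≤ 34 are chosen — 6 such pairs.
The remaining 5 elements (those with no distinct partner in range) can never complete a 56-sum, so the worst case takes all of them and one from each pair: 5 + 6 = 11.
The 12th integer has to be the second member of some pair, so 11 + 1 = 12.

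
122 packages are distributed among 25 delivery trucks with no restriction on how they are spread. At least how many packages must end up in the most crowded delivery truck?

5

The 25 delivery trucks are the holes and the 122 packages are the pigeons.
If every delivery truck held at most 4 packages, the total would be at most 25 × 4 = 100, which is less than 122.
So some delivery truck holds at least ⌈122/25⌉ = 5 packages.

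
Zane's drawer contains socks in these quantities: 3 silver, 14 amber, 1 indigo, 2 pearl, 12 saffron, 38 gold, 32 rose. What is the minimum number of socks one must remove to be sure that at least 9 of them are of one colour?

39

An adversary could hand out at most 8 socks per colour (silver, indigo, pearl run out sooner): 3 + 8 + 1 + 2 + 8 + 8 + 8 = 38 socks and still no colour has 9.
Pigeonhole: one more sock lands in a colour already at 8, so 39 draws are enough and 38 are not.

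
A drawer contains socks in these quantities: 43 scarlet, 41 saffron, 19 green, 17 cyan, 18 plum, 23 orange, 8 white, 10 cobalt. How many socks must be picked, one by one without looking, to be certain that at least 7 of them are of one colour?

49

Pigeonhole: the 8 colours are the holes; the socks drawn are the pigeons.
To avoid 7 of any one colour, the worst case takes at most 6 of each colour.
That gives 6 + 6 + 6 + 6 + 6 + 6 + 6 + 6 = 48 socks with no colour reaching 7.
The next sock forces some colour to 7, so 48 + 1 = 49.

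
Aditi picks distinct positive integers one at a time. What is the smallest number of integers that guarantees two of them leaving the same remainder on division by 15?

The 15 residue classes mod 15 are the pigeonholes.
With 15 integers one could put 1 in each residue class and have no class reach 2.
The 16th integer pushes some class to 2, so 15·1 + 1 = 16.

16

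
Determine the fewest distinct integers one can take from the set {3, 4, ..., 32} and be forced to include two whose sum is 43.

20

A set avoiding the sum 43 can contain at most one of each pair {x, 43−x}, plus the 8 elements whose complement lies outside the range.
The integers 3, …, 21 (19 of them) are such a set: any two sum to at least 3+4 = 7 and at most 20+21 = 41 < 43.
Any 20th integer completes one of the 11 pairs, so 20 choices force a sum of 43.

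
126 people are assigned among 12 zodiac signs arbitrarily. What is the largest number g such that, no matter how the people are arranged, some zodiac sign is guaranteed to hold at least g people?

By pigeonhole, the 12 zodiac signs are the holes and the 126 people are the pigeons.
If every zodiac sign held at most 10 people, the total would be at most 12 × 10 = 120, which is less than 126.
So some zodiac sign holds at least ⌈126/12⌉ = 11 people.

11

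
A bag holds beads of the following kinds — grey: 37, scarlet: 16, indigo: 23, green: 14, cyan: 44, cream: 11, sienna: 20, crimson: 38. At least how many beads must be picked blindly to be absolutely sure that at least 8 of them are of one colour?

The 8 colours are the holes; the beads drawn are the pigeons.
To avoid 8 of any one colour, the worst case takes at most 7 of each colour.
That gives 7 + 7 + 7 + 7 + 7 + 7 + 7 + 7 = 56 beads with no colour reaching 8.
The next bead forces some colour to 8, so 56 + 1 = 57.

57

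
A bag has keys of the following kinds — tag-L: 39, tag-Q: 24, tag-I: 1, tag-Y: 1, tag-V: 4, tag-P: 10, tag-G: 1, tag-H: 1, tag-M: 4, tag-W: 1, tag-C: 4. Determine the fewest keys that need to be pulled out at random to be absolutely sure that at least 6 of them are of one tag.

33

The 11 tags are the holes; the keys drawn are the pigeons.
To avoid 6 of any one tag, the worst case takes at most 5 of each tag, or every key of a tag that has fewer than 5.
That gives 5 + 5 + 1 + 1 + 4 + 5 + 1 + 1 + 4 + 1 + 4 = 32 keys with no tag reaching 6.
The next key forces some tag to 6, so 32 + 1 = 33.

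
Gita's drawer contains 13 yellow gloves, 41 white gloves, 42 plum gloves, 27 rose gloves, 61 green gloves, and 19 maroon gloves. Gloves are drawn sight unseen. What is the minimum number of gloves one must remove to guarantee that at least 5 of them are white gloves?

In the worst case for collecting white gloves, every non-white glove comes out first.
There are 13 + 42 + 27 + 61 + 19 = 162 non-white gloves altogether.
After those, each further glove must be white, so 162 + 5 = 167 draws guarantee 5 white gloves.

167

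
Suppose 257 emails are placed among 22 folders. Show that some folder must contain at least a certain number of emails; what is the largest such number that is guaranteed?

12

Pigeonhole: the 22 folders are the holes and the 257 emails are the pigeons.
If every folder held at most 11 emails, the total would be at most 22 × 11 = 242, which is less than 257.
So some folder holds at least ⌈257/22⌉ = 12 emails.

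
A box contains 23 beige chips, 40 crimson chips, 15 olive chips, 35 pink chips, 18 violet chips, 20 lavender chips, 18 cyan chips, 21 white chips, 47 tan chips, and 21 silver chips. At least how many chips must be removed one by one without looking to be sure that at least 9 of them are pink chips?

In the worst case for collecting pink chips, every non-pink chip comes out first.
There are 23 + 40 + 15 + 18 + 20 + 18 + 21 + 47 + 21 = 223 non-pink chips altogether.
After those, each further chip must be pink, so 223 + 9 = 232 draws guarantee 9 pink chips.

232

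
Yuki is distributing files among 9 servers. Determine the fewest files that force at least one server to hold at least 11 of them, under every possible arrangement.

91

With 90 files one could put exactly 10 in each of the 9 servers, and no server would reach 11.
By the pigeonhole principle, one more file must land in a server that already has 10, giving it 11.
So 9 × 10 + 1 = 91 files are required.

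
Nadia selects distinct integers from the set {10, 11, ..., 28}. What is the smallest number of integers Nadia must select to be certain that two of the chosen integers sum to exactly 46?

Two chosen integers sum to 46 exactly when both halves of some pair {x, 46−x} with 18 ≤ x ≤ 46−x ≤ 28 are chosen — 5 such pairs.
The remaining 9 elements (those with no distinct partner in range) can never complete a 46-sum, so the worst case takes all of them and one from each pair: 9 + 5 = 14.
The 15th integer has to be the second member of some pair, so 14 + 1 = 15.

15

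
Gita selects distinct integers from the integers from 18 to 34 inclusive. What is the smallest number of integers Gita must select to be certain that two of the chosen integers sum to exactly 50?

A set avoiding the sum 50 can contain at most one of each pair {x, 50−x}, plus the 3 elements whose complement lies outside the range or equal to its own complement.
The integers 25, …, 34 (10 of them) are such a set: any two sum to at least 25+26 = 51 > 50.
Any 11th integer completes one of the 7 pairs, so 11 choices force a sum of 50.

11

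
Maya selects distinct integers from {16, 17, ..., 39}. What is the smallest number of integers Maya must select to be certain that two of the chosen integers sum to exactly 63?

Two chosen integers sum to 63 exactly when both halves of some pair {x, 63−x} with 24 ≤ x ≤ 63−x ≤ 39 are chosen — 8 such pairs.
The remaining 8 elements (those with no distinct partner in range) can never complete a 63-sum, so the worst case takes all of them and one from each pair: 8 + 8 = 16.
By the pigeonhole principle, the 17th integer has to be the second member of some pair, so 16 + 1 = 17.

17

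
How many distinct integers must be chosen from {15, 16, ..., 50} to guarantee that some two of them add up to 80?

Group the elements by complementary pair {x, 80−x}: {30,50}, {31,49}, {32,48}, …, giving 10 two-element pairs, the single value 40 (it cannot pair with itself since the integers are distinct), and 15 integers whose partner 80−x falls outside [15,50].
By the pigeonhole principle, treating each of those 26 groups as a pigeonhole, one can pick one integer per group — 26 integers — with no two summing to 80.
The 27th integer lands in an occupied pair, forcing a sum of 80.

27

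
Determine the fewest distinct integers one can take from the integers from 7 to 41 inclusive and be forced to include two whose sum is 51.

Two chosen integers sum to 51 exactly when both halves of some pair {x, 51−x} with 10 ≤ x ≤ 51−x ≤ 41 are chosen — 16 such pairs.
The remaining 3 elements (those with no distinct partner in range) can never complete a 51-sum, so the worst case takes all of them and one from each pair: 3 + 16 = 19.
By pigeonhole, the 20th integer has to be the second member of some pair, so 19 + 1 = 20.

20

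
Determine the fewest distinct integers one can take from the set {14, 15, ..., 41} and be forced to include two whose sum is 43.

21

A set avoiding the sum 43 can contain at most one of each pair {x, 43−x}, plus the 12 elements whose complement lies outside the range.
The integers 22, …, 41 (20 of them) are such a set: any two sum to at least 22+23 = 45 > 43.
Any 21st integer completes one of the 8 pairs, so 21 choices force a sum of 43.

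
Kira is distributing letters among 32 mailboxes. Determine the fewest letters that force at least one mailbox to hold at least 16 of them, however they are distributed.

With 480 letters one could put exactly 15 in each of the 32 mailboxes, and no mailbox would reach 16.
By pigeonhole, one more letter must land in a mailbox that already has 15, giving it 16.
So 32 × 15 + 1 = 481 letters are required.

481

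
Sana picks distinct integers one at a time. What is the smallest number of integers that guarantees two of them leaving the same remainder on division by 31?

Pigeonhole: the 31 residue classes mod 31 are the pigeonholes.
With 31 integers one could put 1 in each residue class and have no class reach 2.
The 32nd integer pushes some class to 2, so 31·1 + 1 = 32.

32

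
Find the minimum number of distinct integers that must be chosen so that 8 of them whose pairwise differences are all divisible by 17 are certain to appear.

Integers whose pairwise differences are multiples of 17 are exactly those sharing a remainder mod 17. The 17 residue classes mod 17 are the pigeonholes.
With 119 integers one could put 7 in each residue class and have no class reach 8.
The 120th integer pushes some class to 8, so 17·7 + 1 = 120.

120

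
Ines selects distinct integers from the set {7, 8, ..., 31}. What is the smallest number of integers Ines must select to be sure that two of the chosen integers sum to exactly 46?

18

Two chosen integers sum to 46 exactly when both halves of some pair {x, 46−x} with 15 ≤ x ≤ 46−x ≤ 31 are chosen — 8 such pairs.
The remaining 9 elements (those with no distinct partner in range) can never complete a 46-sum, so the worst case takes all of them and one from each pair: 9 + 8 = 17.
Pigeonhole: the 18th integer has to be the second member of some pair, so 17 + 1 = 18.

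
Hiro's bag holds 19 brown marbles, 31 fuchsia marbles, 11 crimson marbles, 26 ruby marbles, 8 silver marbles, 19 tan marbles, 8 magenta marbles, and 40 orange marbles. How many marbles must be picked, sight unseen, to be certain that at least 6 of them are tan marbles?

149

In the worst case for collecting tan marbles, every non-tan marble comes out first.
There are 19 + 31 + 11 + 26 + 8 + 8 + 40 = 143 non-tan marbles altogether.
After those, each further marble must be tan, so 143 + 6 = 149 draws guarantee 6 tan marbles.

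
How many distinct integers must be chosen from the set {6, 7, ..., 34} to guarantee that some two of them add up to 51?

21

A set avoiding the sum 51 can contain at most one of each pair {x, 51−x}, plus the 11 elements whose complement lies outside the range.
The integers 6, …, 25 (20 of them) are such a set: any two sum to at least 6+7 = 13 and at most 24+25 = 49 < 51.
By the pigeonhole principle, any 21st integer completes one of the 9 pairs, so 21 choices force a sum of 51.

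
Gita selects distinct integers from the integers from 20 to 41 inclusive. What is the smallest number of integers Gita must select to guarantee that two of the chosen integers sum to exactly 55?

15

Group the elements by complementary pair {x, 55−x}: {20,35}, {21,34}, {22,33}, …, giving 8 two-element pairs and 6 integers whose partner 55−x falls outside [20,41].
By pigeonhole, treating each of those 14 groups as a pigeonhole, one can pick one integer per group — 14 integers — with no two summing to 55.
The 15th integer lands in an occupied pair, forcing a sum of 55.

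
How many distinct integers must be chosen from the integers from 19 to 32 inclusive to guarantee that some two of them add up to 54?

Two chosen integers sum to 54 exactly when both halves of some pair {x, 54−x} with 22 ≤ x ≤ 54−x ≤ 32 are chosen — 5 such pairs.
The remaining 4 elements (those with no distinct partner in range) can never complete a 54-sum, so the worst case takes all of them and one from each pair: 4 + 5 = 9.
By pigeonhole, the 10th integer has to be the second member of some pair, so 9 + 1 = 10.

10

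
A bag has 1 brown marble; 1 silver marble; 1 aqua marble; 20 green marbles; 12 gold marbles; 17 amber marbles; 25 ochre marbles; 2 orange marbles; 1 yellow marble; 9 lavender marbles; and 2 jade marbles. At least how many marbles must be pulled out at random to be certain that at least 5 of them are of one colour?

By pigeonhole, the 11 colours are the holes; the marbles drawn are the pigeons.
To avoid 5 of any one colour, the worst case takes at most 4 of each colour, or every marble of a colour that has fewer than 4.
That gives 1 + 1 + 1 + 4 + 4 + 4 + 4 + 2 + 1 + 4 + 2 = 28 marbles with no colour reaching 5.
The next marble forces some colour to 5, so 28 + 1 = 29.

29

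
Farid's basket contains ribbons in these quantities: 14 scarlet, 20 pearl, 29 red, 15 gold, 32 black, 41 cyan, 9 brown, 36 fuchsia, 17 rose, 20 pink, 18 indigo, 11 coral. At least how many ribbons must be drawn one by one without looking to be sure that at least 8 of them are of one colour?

Pigeonhole: put each drawn ribbon into a box by colour. The largest draw with every box below 8 takes min(count, 7) from each colour.
Σ min(cᵢ, 7) = 7 + 7 + 7 + 7 + 7 + 7 + 7 + 7 + 7 + 7 + 7 + 7 = 84.
Draw number 84 + 1 = 85 must push one box to 8.

85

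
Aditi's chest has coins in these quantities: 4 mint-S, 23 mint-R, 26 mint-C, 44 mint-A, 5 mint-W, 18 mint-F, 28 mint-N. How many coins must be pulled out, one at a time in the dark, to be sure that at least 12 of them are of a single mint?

The 7 mints are the holes; the coins drawn are the pigeons.
To avoid 12 of any one mint, the worst case takes at most 11 of each mint, or every coin of a mint that has fewer than 11.
That gives 4 + 11 + 11 + 11 + 5 + 11 + 11 = 64 coins with no mint reaching 12.
The next coin forces some mint to 12, so 64 + 1 = 65.

65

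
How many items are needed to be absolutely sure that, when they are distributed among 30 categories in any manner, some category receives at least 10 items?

With 270 items one could put exactly 9 in each of the 30 categories, and no category would reach 10.
One more item must land in a category that already has 9, giving it 10.
So 30 × 9 + 1 = 271 items are required.

271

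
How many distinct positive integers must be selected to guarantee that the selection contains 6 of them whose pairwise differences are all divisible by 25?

126

Integers whose pairwise differences are multiples of 25 are exactly those sharing a remainder mod 25. Pigeonhole: the 25 residue classes mod 25 are the pigeonholes.
With 125 integers one could put 5 in each residue class and have no class reach 6.
The 126th integer pushes some class to 6, so 25·5 + 1 = 126.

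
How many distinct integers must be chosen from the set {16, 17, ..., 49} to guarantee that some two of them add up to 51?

25

A set avoiding the sum 51 can contain at most one of each pair {x, 51−x}, plus the 14 elements whose complement lies outside the range.
The integers 26, …, 49 (24 of them) are such a set: any two sum to at least 26+27 = 53 > 51.
By pigeonhole, any 25th integer completes one of the 10 pairs, so 25 choices force a sum of 51.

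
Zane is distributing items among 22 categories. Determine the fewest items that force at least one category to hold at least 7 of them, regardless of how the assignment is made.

With 132 items one could put exactly 6 in each of the 22 categories, and no category would reach 7.
One more item must land in a category that already has 6, giving it 7.
So 22 × 6 + 1 = 133 items are required.

133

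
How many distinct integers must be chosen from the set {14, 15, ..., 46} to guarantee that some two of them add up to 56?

Group the elements by complementary pair {x, 56−x}: {14,42}, {15,41}, {16,40}, …, giving 14 two-element pairs, the single value 28 (it cannot pair with itself since the integers are distinct), and 4 integers whose partner 56−x falls outside [14,46].
Treating each of those 19 groups as a pigeonhole, one can pick one integer per group — 19 integers — with no two summing to 56.
The 20th integer lands in an occupied pair, forcing a sum of 56.

20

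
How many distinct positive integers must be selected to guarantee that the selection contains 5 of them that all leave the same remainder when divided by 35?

141

The 35 residue classes mod 35 are the pigeonholes.
With 140 integers one could put 4 in each residue class and have no class reach 5.
The 141st integer pushes some class to 5, so 35·4 + 1 = 141.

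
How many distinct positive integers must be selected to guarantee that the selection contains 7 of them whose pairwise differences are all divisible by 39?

235

Integers whose pairwise differences are multiples of 39 are exactly those sharing a remainder mod 39. The 39 residue classes mod 39 are the pigeonholes.
With 234 integers one could put 6 in each residue class and have no class reach 7.
The 235th integer pushes some class to 7, so 39·6 + 1 = 235.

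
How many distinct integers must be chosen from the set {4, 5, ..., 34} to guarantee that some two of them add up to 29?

21

Two chosen integers sum to 29 exactly when both halves of some pair {x, 29−x} with 4 ≤ x ≤ 29−x ≤ 25 are chosen — 11 such pairs.
The remaining 9 elements (those with no distinct partner in range) can never complete a 29-sum, so the worst case takes all of them and one from each pair: 9 + 11 = 20.
The 21st integer has to be the second member of some pair, so 20 + 1 = 21.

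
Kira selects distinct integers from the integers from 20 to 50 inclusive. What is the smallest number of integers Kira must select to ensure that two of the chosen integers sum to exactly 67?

Group the elements by complementary pair {x, 67−x}: {20,47}, {21,46}, {22,45}, …, giving 14 two-element pairs and 3 integers whose partner 67−x falls outside [20,50].
Treating each of those 17 groups as a pigeonhole, one can pick one integer per group — 17 integers — with no two summing to 67.
The 18th integer lands in an occupied pair, forcing a sum of 67.

18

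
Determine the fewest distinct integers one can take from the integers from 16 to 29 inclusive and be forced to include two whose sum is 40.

11

Two chosen integers sum to 40 exactly when both halves of some pair {x, 40−x} with 16 ≤ x ≤ 40−x ≤ 24 are chosen — 4 such pairs.
The remaining 6 elements (those with no distinct partner in range) can never complete a 40-sum, so the worst case takes all of them and one from each pair: 6 + 4 = 10.
By the pigeonhole principle, the 11th integer has to be the second member of some pair, so 10 + 1 = 11.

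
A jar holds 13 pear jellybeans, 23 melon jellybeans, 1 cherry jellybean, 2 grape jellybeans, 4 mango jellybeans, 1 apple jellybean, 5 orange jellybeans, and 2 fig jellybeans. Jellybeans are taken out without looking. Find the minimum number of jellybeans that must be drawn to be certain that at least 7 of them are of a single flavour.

Put each drawn jellybean into a box by flavour. The largest draw with every box below 7 takes min(count, 6) from each flavour; flavours with fewer than 6 contribute all they have.
Σ min(cᵢ, 6) = 6 + 6 + 1 + 2 + 4 + 1 + 5 + 2 = 27.
Draw number 27 + 1 = 28 must push one box to 7.

28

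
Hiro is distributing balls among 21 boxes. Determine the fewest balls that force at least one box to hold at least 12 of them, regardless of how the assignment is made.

232

With 231 balls one could put exactly 11 in each of the 21 boxes, and no box would reach 12.
By the pigeonhole principle, one more ball must land in a box that already has 11, giving it 12.
So 21 × 11 + 1 = 232 balls are required.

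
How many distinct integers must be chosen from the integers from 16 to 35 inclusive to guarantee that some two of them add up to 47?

13

Two chosen integers sum to 47 exactly when both halves of some pair {x, 47−x} with 16 ≤ x ≤ 47−x ≤ 31 are chosen — 8 such pairs.
The remaining 4 elements (those with no distinct partner in range) can never complete a 47-sum, so the worst case takes all of them and one from each pair: 4 + 8 = 12.
The 13th integer has to be the second member of some pair, so 12 + 1 = 13.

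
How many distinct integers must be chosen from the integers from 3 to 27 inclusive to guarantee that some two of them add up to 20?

Group the elements by complementary pair {x, 20−x}: {3,17}, {4,16}, {5,15}, …, giving 7 two-element pairs, the single value 10 (it cannot pair with itself since the integers are distinct), and 10 integers whose partner 20−x falls outside [3,27].
By the pigeonhole principle, treating each of those 18 groups as a pigeonhole, one can pick one integer per group — 18 integers — with no two summing to 20.
The 19th integer lands in an occupied pair, forcing a sum of 20.

19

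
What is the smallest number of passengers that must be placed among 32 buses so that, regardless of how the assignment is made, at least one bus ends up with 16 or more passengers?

481

With 480 passengers one could put exactly 15 in each of the 32 buses, and no bus would reach 16.
Pigeonhole: one more passenger must land in a bus that already has 15, giving it 16.
So 32 × 15 + 1 = 481 passengers are required.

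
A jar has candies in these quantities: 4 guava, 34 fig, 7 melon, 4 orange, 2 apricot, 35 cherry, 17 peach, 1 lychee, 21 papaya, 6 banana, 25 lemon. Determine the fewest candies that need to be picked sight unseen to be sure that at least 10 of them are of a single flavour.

Pigeonhole: the 11 flavours are the holes; the candies drawn are the pigeons.
To avoid 10 of any one flavour, the worst case takes at most 9 of each flavour, or every candy of a flavour that has fewer than 9.
That gives 4 + 9 + 7 + 4 + 2 + 9 + 9 + 1 + 9 + 6 + 9 = 69 candies with no flavour reaching 10.
The next candy forces some flavour to 10, so 69 + 1 = 70.

70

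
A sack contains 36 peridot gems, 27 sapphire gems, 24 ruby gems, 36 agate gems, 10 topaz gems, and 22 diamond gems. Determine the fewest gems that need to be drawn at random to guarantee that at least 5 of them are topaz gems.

In the worst case for collecting topaz gems, every non-topaz gem comes out first.
There are 36 + 27 + 24 + 36 + 22 = 145 non-topaz gems altogether.
After those, each further gem must be topaz, so 145 + 5 = 150 draws guarantee 5 topaz gems.

150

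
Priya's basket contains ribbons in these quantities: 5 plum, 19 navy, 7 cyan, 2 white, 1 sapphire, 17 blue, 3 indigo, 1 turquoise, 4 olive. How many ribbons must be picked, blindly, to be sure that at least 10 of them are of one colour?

An adversary could hand out at most 9 ribbons per colour (7 colours run out sooner): 5 + 9 + 7 + 2 + 1 + 9 + 3 + 1 + 4 = 41 ribbons and still no colour has 10.
Pigeonhole: one more ribbon lands in a colour already at 9, so 42 draws are enough and 41 are not.

42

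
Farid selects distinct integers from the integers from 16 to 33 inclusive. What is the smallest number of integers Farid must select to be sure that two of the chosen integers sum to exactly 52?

Two chosen integers sum to 52 exactly when both halves of some pair {x, 52−x} with 19 ≤ x ≤ 52−x ≤ 33 are chosen — 7 such pairs.
The remaining 4 elements (those with no distinct partner in range) can never complete a 52-sum, so the worst case takes all of them and one from each pair: 4 + 7 = 11.
The 12th integer has to be the second member of some pair, so 11 + 1 = 12.

12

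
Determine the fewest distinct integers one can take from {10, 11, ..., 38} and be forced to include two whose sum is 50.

17

A set avoiding the sum 50 can contain at most one of each pair {x, 50−x}, plus the 3 elements whose complement lies outside the range or equal to its own complement.
The integers 10, …, 25 (16 of them) are such a set: any two sum to at least 10+11 = 21 and at most 24+25 = 49 < 50.
Any 17th integer completes one of the 13 pairs, so 17 choices force a sum of 50.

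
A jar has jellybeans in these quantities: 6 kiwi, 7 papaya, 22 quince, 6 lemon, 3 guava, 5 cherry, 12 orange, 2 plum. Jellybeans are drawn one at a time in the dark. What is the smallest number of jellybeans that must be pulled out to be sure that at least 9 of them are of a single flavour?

46

The 8 flavours are the holes; the jellybeans drawn are the pigeons.
To avoid 9 of any one flavour, the worst case takes at most 8 of each flavour, or every jellybean of a flavour that has fewer than 8.
That gives 6 + 7 + 8 + 6 + 3 + 5 + 8 + 2 = 45 jellybeans with no flavour reaching 9.
The next jellybean forces some flavour to 9, so 45 + 1 = 46.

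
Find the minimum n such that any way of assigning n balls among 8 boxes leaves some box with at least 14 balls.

105

With 104 balls one could put exactly 13 in each of the 8 boxes, and no box would reach 14.
One more ball must land in a box that already has 13, giving it 14.
So 8 × 13 + 1 = 105 balls are required.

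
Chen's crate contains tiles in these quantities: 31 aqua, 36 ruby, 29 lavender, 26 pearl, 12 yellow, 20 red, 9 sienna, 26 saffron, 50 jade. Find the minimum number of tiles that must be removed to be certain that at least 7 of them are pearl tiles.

220

In the worst case for collecting pearl tiles, every non-pearl tile comes out first.
There are 31 + 36 + 29 + 12 + 20 + 9 + 26 + 50 = 213 non-pearl tiles altogether.
After those, each further tile must be pearl, so 213 + 7 = 220 draws guarantee 7 pearl tiles.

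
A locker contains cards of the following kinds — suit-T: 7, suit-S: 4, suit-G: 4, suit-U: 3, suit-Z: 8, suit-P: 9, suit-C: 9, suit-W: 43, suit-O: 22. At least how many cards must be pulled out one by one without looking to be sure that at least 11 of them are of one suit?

An adversary could hand out at most 10 cards per suit (7 suits run out sooner): 7 + 4 + 4 + 3 + 8 + 9 + 9 + 10 + 10 = 64 cards and still no suit has 11.
One more card lands in a suit already at 10, so 65 draws are enough and 64 are not.

65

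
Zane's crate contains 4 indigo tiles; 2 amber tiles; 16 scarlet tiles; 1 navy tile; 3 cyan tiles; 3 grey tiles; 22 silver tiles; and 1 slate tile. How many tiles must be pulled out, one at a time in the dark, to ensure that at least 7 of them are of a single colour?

Put each drawn tile into a box by colour. The largest draw with every box below 7 takes min(count, 6) from each colour; colours with fewer than 6 contribute all they have.
Σ min(cᵢ, 6) = 4 + 2 + 6 + 1 + 3 + 3 + 6 + 1 = 26.
Draw number 26 + 1 = 27 must push one box to 7.

27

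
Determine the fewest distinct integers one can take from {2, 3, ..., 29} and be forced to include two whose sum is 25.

18

Group the elements by complementary pair {x, 25−x}: {2,23}, {3,22}, {4,21}, …, giving 11 two-element pairs and 6 integers whose partner 25−x falls outside [2,29].
Pigeonhole: treating each of those 17 groups as a pigeonhole, one can pick one integer per group — 17 integers — with no two summing to 25.
The 18th integer lands in an occupied pair, forcing a sum of 25.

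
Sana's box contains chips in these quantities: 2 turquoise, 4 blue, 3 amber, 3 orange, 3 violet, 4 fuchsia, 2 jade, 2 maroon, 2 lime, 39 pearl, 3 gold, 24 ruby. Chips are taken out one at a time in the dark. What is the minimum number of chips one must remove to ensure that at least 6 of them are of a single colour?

39

An adversary could hand out at most 5 chips per colour (10 colours run out sooner): 2 + 4 + 3 + 3 + 3 + 4 + 2 + 2 + 2 + 5 + 3 + 5 = 38 chips and still no colour has 6.
One more chip lands in a colour already at 5, so 39 draws are enough and 38 are not.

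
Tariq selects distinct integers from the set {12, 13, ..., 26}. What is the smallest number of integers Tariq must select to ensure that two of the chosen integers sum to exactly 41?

10

Group the elements by complementary pair {x, 41−x}: {15,26}, {16,25}, {17,24}, …, giving 6 two-element pairs and 3 integers whose partner 41−x falls outside [12,26].
By the pigeonhole principle, treating each of those 9 groups as a pigeonhole, one can pick one integer per group — 9 integers — with no two summing to 41.
The 10th integer lands in an occupied pair, forcing a sum of 41.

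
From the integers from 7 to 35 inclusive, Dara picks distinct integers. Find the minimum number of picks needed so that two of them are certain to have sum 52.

21

A set avoiding the sum 52 can contain at most one of each pair {x, 52−x}, plus the 11 elements whose complement lies outside the range or equal to its own complement.
The integers 7, …, 26 (20 of them) are such a set: any two sum to at least 7+8 = 15 and at most 25+26 = 51 < 52.
Any 21st integer completes one of the 9 pairs, so 21 choices force a sum of 52.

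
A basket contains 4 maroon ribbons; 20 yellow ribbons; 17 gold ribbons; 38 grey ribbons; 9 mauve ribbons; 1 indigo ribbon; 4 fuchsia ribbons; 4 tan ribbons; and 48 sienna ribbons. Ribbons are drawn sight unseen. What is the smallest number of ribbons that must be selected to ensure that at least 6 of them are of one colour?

39

By the pigeonhole principle, put each drawn ribbon into a box by colour. The largest draw with every box below 6 takes min(count, 5) from each colour; colours with fewer than 5 contribute all they have.
Σ min(cᵢ, 5) = 4 + 5 + 5 + 5 + 5 + 1 + 4 + 4 + 5 = 38.
Draw number 38 + 1 = 39 must push one box to 6.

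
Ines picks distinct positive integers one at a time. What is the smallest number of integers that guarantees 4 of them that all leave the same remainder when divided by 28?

The 28 residue classes mod 28 are the pigeonholes.
With 84 integers one could put 3 in each residue class and have no class reach 4.
The 85th integer pushes some class to 4, so 28·3 + 1 = 85.

85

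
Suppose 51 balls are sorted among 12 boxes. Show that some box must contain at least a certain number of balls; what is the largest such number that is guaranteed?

5

The 12 boxes are the holes and the 51 balls are the pigeons.
If every box held at most 4 balls, the total would be at most 12 × 4 = 48, which is less than 51.
So some box holds at least ⌈51/12⌉ = 5 balls.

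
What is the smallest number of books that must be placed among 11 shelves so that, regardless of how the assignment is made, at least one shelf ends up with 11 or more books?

With 110 books one could put exactly 10 in each of the 11 shelves, and no shelf would reach 11.
By pigeonhole, one more book must land in a shelf that already has 10, giving it 11.
So 11 × 10 + 1 = 111 books are required.

111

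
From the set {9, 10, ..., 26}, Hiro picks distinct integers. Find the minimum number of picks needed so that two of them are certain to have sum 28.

14

A set avoiding the sum 28 can contain at most one of each pair {x, 28−x}, plus the 8 elements whose complement lies outside the range or equal to its own complement.
The integers 14, …, 26 (13 of them) are such a set: any two sum to at least 14+15 = 29 > 28.
By the pigeonhole principle, any 14th integer completes one of the 5 pairs, so 14 choices force a sum of 28.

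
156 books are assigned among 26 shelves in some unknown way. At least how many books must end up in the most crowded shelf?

The 26 shelves are the holes and the 156 books are the pigeons.
If every shelf held at most 5 books, the total would be at most 26 × 5 = 130, which is less than 156.
So some shelf holds at least ⌈156/26⌉ = 6 books.

6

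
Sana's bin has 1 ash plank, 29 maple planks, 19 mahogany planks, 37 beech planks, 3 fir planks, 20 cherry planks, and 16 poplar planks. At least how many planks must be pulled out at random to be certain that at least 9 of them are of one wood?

Pigeonhole: the 7 woods are the holes; the planks drawn are the pigeons.
To avoid 9 of any one wood, the worst case takes at most 8 of each wood, or every plank of a wood that has fewer than 8.
That gives 1 + 8 + 8 + 8 + 3 + 8 + 8 = 44 planks with no wood reaching 9.
The next plank forces some wood to 9, so 44 + 1 = 45.

45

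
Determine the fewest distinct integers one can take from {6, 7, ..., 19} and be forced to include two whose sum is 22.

10

Group the elements by complementary pair {x, 22−x}: {6,16}, {7,15}, {8,14}, …, giving 5 two-element pairs; the single value 11 (it cannot pair with itself since the integers are distinct); and 3 integers whose partner 22−x falls outside [6,19].
By the pigeonhole principle, treating each of those 9 groups as a pigeonhole, one can pick one integer per group — 9 integers — with no two summing to 22.
The 10th integer lands in an occupied pair, forcing a sum of 22.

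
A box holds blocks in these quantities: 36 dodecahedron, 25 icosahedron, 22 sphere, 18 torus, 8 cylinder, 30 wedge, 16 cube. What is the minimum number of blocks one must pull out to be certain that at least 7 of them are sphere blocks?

In the worst case for collecting sphere blocks, every non-sphere block comes out first.
There are 36 + 25 + 18 + 8 + 30 + 16 = 133 non-sphere blocks altogether.
After those, each further block must be sphere, so 133 + 7 = 140 draws guarantee 7 sphere blocks.

140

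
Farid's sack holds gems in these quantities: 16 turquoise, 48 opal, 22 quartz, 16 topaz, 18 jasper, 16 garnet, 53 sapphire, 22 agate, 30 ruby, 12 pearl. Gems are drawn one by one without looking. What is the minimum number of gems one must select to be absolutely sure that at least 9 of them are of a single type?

The 10 types are the holes; the gems drawn are the pigeons.
To avoid 9 of any one type, the worst case takes at most 8 of each type.
That gives 8 + 8 + 8 + 8 + 8 + 8 + 8 + 8 + 8 + 8 = 80 gems with no type reaching 9.
The next gem forces some type to 9, so 80 + 1 = 81.

81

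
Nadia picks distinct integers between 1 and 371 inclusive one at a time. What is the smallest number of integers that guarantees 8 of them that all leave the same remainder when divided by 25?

176

Pigeonhole: the 25 residue classes mod 25 are the pigeonholes.
With 175 integers one could put 7 in each residue class and have no class reach 8.
The 176th integer pushes some class to 8, so 25·7 + 1 = 176.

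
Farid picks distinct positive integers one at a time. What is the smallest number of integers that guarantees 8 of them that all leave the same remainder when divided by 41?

By the pigeonhole principle, the 41 residue classes mod 41 are the pigeonholes.
With 287 integers one could put 7 in each residue class and have no class reach 8.
The 288th integer pushes some class to 8, so 41·7 + 1 = 288.

288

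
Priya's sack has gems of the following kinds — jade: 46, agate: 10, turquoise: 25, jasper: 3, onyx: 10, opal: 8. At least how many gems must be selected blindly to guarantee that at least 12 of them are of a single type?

An adversary could hand out at most 11 gems per type (4 types run out sooner): 11 + 10 + 11 + 3 + 10 + 8 = 53 gems and still no type has 12.
Pigeonhole: one more gem lands in a type already at 11, so 54 draws are enough and 53 are not.

54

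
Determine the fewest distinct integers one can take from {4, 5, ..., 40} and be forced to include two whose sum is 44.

20

A set avoiding the sum 44 can contain at most one of each pair {x, 44−x}, plus the 1 element equal to its own complement.
The integers 22, …, 40 (19 of them) are such a set: any two sum to at least 22+23 = 45 > 44.
Any 20th integer completes one of the 18 pairs, so 20 choices force a sum of 44.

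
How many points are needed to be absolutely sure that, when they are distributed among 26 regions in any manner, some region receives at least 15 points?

365

With 364 points one could put exactly 14 in each of the 26 regions, and no region would reach 15.
By pigeonhole, one more point must land in a region that already has 14, giving it 15.
So 26 × 14 + 1 = 365 points are required.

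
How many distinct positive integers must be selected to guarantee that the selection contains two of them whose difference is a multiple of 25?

26

Integers whose pairwise differences are multiples of 25 are exactly those sharing a remainder mod 25. By the pigeonhole principle, the 25 residue classes mod 25 are the pigeonholes.
With 25 integers one could put 1 in each residue class and have no class reach 2.
The 26th integer pushes some class to 2, so 25·1 + 1 = 26.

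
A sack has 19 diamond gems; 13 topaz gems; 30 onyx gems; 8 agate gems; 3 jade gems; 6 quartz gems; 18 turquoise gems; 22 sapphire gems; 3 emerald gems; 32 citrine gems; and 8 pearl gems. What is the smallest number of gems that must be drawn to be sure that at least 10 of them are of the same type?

An adversary could hand out at most 9 gems per type (5 types run out sooner): 9 + 9 + 9 + 8 + 3 + 6 + 9 + 9 + 3 + 9 + 8 = 82 gems and still no type has 10.
One more gem lands in a type already at 9, so 83 draws are enough and 82 are not.

83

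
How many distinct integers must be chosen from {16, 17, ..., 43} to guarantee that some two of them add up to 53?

18

A set avoiding the sum 53 can contain at most one of each pair {x, 53−x}, plus the 6 elements whose complement lies outside the range.
The integers 27, …, 43 (17 of them) are such a set: any two sum to at least 27+28 = 55 > 53.
By pigeonhole, any 18th integer completes one of the 11 pairs, so 18 choices force a sum of 53.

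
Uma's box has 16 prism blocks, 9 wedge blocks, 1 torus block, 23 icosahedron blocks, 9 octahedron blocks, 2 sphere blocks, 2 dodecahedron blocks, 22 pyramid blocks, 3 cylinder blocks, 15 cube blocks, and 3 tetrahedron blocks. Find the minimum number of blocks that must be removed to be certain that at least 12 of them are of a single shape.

74

By pigeonhole, put each drawn block into a box by shape. The largest draw with every box below 12 takes min(count, 11) from each shape; shapes with fewer than 11 contribute all they have.
Σ min(cᵢ, 11) = 11 + 9 + 1 + 11 + 9 + 2 + 2 + 11 + 3 + 11 + 3 = 73.
Draw number 73 + 1 = 74 must push one box to 12.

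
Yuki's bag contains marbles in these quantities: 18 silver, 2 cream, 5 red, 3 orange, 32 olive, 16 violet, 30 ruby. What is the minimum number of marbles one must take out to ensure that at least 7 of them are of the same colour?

35

Pigeonhole: put each drawn marble into a box by colour. The largest draw with every box below 7 takes min(count, 6) from each colour; colours with fewer than 6 contribute all they have.
Σ min(cᵢ, 6) = 6 + 2 + 5 + 3 + 6 + 6 + 6 = 34.
Draw number 34 + 1 = 35 must push one box to 7.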